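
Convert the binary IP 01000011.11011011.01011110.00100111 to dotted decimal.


01000011 = 67
11011011 = 219
01011110 = 94
00100111 = 39
IP: 67.219.94.39


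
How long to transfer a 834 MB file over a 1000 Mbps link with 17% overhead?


Effective throughput = 1000 * (1 - 17/100) = 830 Mbps
File size in Mb = 834 * 8 = 6672 Mb
Time = 6672 / 830
Time = 8.0386 seconds


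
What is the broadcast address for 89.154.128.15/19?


Network: 89.154.128.0/19
Host bits = 13
Set all host bits to 1:
Broadcast: 89.154.159.255


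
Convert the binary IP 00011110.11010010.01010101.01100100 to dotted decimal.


00011110 = 30
11010010 = 210
01010101 = 85
01100100 = 100
IP: 30.210.85.100


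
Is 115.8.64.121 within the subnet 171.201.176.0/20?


Subnet network: 171.201.176.0
Test IP AND mask: 115.8.64.0
No, 115.8.64.121 is not in 171.201.176.0/20


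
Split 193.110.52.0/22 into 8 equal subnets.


New prefix = 22 + 3 = 25
Each subnet has 128 addresses
  193.110.52.0/25
  193.110.52.128/25
  193.110.53.0/25
  193.110.53.128/25
  193.110.54.0/25
  193.110.54.128/25
  193.110.55.0/25
  193.110.55.128/25
Subnets: 193.110.52.0/25, 193.110.52.128/25, 193.110.53.0/25, 193.110.53.128/25, 193.110.54.0/25, 193.110.54.128/25, 193.110.55.0/25, 193.110.55.128/25


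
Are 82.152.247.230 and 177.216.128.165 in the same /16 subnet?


Mask: 255.255.0.0
82.152.247.230 AND mask = 82.152.0.0
177.216.128.165 AND mask = 177.216.0.0
No, different subnets (82.152.0.0 vs 177.216.0.0)


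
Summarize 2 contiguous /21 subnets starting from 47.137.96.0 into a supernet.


Original prefix: /21
Number of subnets: 2 = 2^1
New prefix = 21 - 1 = 20
Supernet: 47.137.96.0/20


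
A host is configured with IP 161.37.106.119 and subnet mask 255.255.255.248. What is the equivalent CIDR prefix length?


Binary: 11111111.11111111.11111111.11111000
Count leading 1s
Prefix: /29


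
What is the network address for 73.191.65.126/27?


IP:   01001001.10111111.01000001.01111110
Mask: 11111111.11111111.11111111.11100000
AND operation:
Net:  01001001.10111111.01000001.01100000
Network: 73.191.65.96/27


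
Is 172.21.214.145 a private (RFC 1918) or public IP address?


RFC 1918 private ranges:
  10.0.0.0/8 (10.0.0.0 - 10.255.255.255)
  172.16.0.0/12 (172.16.0.0 - 172.31.255.255)
  192.168.0.0/16 (192.168.0.0 - 192.168.255.255)
Private (in 172.16.0.0/12)


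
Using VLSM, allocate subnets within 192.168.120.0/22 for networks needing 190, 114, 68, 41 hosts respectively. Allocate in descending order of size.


190 hosts -> /24 (254 usable): 192.168.120.0/24
114 hosts -> /25 (126 usable): 192.168.121.0/25
68 hosts -> /25 (126 usable): 192.168.121.128/25
41 hosts -> /26 (62 usable): 192.168.122.0/26
Allocation: 192.168.120.0/24 (190 hosts, 254 usable); 192.168.121.0/25 (114 hosts, 126 usable); 192.168.121.128/25 (68 hosts, 126 usable); 192.168.122.0/26 (41 hosts, 62 usable)


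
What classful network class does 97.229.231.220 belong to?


First octet: 97
Binary: 01100001
0xxxxxxx -> Class A (1-126)
Class A, default mask 255.0.0.0 (/8)


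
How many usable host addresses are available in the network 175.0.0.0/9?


Host bits = 32 - 9 = 23
Total addresses = 2^23 = 8388608
Usable = total - 2 (network and broadcast)
Usable hosts: 8388606


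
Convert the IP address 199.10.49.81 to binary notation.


199 = 11000111
10 = 00001010
49 = 00110001
81 = 01010001
Binary: 11000111.00001010.00110001.01010001


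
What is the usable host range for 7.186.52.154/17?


Network: 7.186.0.0
Broadcast: 7.186.127.255
First usable = network + 1
Last usable = broadcast - 1
Range: 7.186.0.1 to 7.186.127.254


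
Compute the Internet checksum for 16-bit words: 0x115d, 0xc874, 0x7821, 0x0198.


Sum all words (with carry folding):
+ 0x115d = 0x115d
+ 0xc874 = 0xd9d1
+ 0x7821 = 0x51f3
+ 0x0198 = 0x538b
One's complement: ~0x538b
Checksum = 0xac74


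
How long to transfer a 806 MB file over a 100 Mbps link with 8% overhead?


Effective throughput = 100 * (1 - 8/100) = 92 Mbps
File size in Mb = 806 * 8 = 6448 Mb
Time = 6448 / 92
Time = 70.087 seconds


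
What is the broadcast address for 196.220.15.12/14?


Network: 196.220.0.0/14
Host bits = 18
Set all host bits to 1:
Broadcast: 196.223.255.255


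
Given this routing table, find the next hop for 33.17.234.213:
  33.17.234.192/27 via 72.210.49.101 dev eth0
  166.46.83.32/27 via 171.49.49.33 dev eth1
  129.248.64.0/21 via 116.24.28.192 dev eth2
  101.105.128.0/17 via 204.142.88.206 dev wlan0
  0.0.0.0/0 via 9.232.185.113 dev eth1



Longest prefix match for 33.17.234.213:
  /27 33.17.234.192: MATCH
  /27 166.46.83.32: no
  /21 129.248.64.0: no
  /17 101.105.128.0: no
  /0 0.0.0.0: MATCH
Selected: next-hop 72.210.49.101 via eth0 (matched /27)


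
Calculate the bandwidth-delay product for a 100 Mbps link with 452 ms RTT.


BDP = bandwidth * RTT
= 100 Mbps * 452 ms
= 100 * 1e6 * 452 / 1000 bits
= 45200000 bits
= 5650000 bytes
= 5517.5781 KB
BDP = 45200000 bits (5650000 bytes)


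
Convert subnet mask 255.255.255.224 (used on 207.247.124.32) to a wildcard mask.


Subnet mask: 255.255.255.224
Wildcard = 255.255.255.255 - subnet mask
255 - 255 = 0
255 - 255 = 0
255 - 255 = 0
255 - 224 = 31
Wildcard: 0.0.0.31


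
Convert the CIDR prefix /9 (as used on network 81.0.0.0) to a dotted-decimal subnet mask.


/9 means 9 network bits, 23 host bits
Binary: 11111111100000000000000000000000
Mask: 255.128.0.0


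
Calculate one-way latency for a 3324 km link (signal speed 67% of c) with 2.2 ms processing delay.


Speed = 0.67 * 3e5 km/s = 201000 km/s
Propagation delay = 3324 / 201000 = 0.0165 s = 16.5373 ms
Processing delay = 2.2 ms
Total one-way latency = 18.7373 ms


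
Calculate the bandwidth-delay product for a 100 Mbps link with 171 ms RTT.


BDP = bandwidth * RTT
= 100 Mbps * 171 ms
= 100 * 1e6 * 171 / 1000 bits
= 17100000 bits
= 2137500 bytes
= 2087.4023 KB
BDP = 17100000 bits (2137500 bytes)


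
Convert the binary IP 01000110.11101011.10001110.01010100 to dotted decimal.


01000110 = 70
11101011 = 235
10001110 = 142
01010100 = 84
IP: 70.235.142.84


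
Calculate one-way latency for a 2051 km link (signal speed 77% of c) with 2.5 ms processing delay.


Speed = 0.77 * 3e5 km/s = 231000 km/s
Propagation delay = 2051 / 231000 = 0.0089 s = 8.8788 ms
Processing delay = 2.5 ms
Total one-way latency = 11.3788 ms


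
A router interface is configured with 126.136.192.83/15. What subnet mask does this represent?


/15 means 15 network bits, 17 host bits
Binary: 11111111111111100000000000000000
Mask: 255.254.0.0


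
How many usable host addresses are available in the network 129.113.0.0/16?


Host bits = 32 - 16 = 16
Total addresses = 2^16 = 65536
Usable = total - 2 (network and broadcast)
Usable hosts: 65534


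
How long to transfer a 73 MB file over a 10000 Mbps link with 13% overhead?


Effective throughput = 10000 * (1 - 13/100) = 8700 Mbps
File size in Mb = 73 * 8 = 584 Mb
Time = 584 / 8700
Time = 0.0671 seconds


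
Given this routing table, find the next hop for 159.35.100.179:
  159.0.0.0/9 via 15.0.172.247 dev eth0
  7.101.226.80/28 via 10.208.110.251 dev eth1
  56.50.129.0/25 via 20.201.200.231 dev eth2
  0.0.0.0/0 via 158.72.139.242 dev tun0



Longest prefix match for 159.35.100.179:
  /9 159.0.0.0: MATCH
  /28 7.101.226.80: no
  /25 56.50.129.0: no
  /0 0.0.0.0: MATCH
Selected: next-hop 15.0.172.247 via eth0 (matched /9)


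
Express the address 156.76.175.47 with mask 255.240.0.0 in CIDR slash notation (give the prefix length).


Binary: 11111111.11110000.00000000.00000000
Count leading 1s
Prefix: /12


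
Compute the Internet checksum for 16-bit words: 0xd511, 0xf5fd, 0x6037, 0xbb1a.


Sum all words (with carry folding):
+ 0xd511 = 0xd511
+ 0xf5fd = 0xcb0f
+ 0x6037 = 0x2b47
+ 0xbb1a = 0xe661
One's complement: ~0xe661
Checksum = 0x199e


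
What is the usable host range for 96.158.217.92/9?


Network: 96.128.0.0
Broadcast: 96.255.255.255
First usable = network + 1
Last usable = broadcast - 1
Range: 96.128.0.1 to 96.255.255.254


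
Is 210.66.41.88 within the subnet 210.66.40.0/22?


Subnet network: 210.66.40.0
Test IP AND mask: 210.66.40.0
Yes, 210.66.41.88 is in 210.66.40.0/22


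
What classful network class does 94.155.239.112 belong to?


First octet: 94
Binary: 01011110
0xxxxxxx -> Class A (1-126)
Class A, default mask 255.0.0.0 (/8)


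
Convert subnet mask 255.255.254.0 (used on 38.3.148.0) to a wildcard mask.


Subnet mask: 255.255.254.0
Wildcard = 255.255.255.255 - subnet mask
255 - 255 = 0
255 - 255 = 0
255 - 254 = 1
255 - 0 = 255
Wildcard: 0.0.1.255


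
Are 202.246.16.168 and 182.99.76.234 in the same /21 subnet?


Mask: 255.255.248.0
202.246.16.168 AND mask = 202.246.16.0
182.99.76.234 AND mask = 182.99.72.0
No, different subnets (202.246.16.0 vs 182.99.72.0)


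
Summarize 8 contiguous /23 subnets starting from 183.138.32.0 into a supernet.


Original prefix: /23
Number of subnets: 8 = 2^3
New prefix = 23 - 3 = 20
Supernet: 183.138.32.0/20


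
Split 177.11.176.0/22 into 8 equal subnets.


New prefix = 22 + 3 = 25
Each subnet has 128 addresses
  177.11.176.0/25
  177.11.176.128/25
  177.11.177.0/25
  177.11.177.128/25
  177.11.178.0/25
  177.11.178.128/25
  177.11.179.0/25
  177.11.179.128/25
Subnets: 177.11.176.0/25, 177.11.176.128/25, 177.11.177.0/25, 177.11.177.128/25, 177.11.178.0/25, 177.11.178.128/25, 177.11.179.0/25, 177.11.179.128/25


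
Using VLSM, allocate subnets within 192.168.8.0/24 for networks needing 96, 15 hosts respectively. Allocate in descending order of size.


96 hosts -> /25 (126 usable): 192.168.8.0/25
15 hosts -> /27 (30 usable): 192.168.8.128/27
Allocation: 192.168.8.0/25 (96 hosts, 126 usable); 192.168.8.128/27 (15 hosts, 30 usable)


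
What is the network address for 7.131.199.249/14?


IP:   00000111.10000011.11000111.11111001
Mask: 11111111.11111100.00000000.00000000
AND operation:
Net:  00000111.10000000.00000000.00000000
Network: 7.128.0.0/14


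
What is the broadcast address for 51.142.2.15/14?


Network: 51.140.0.0/14
Host bits = 18
Set all host bits to 1:
Broadcast: 51.143.255.255


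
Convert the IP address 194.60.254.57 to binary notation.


194 = 11000010
60 = 00111100
254 = 11111110
57 = 00111001
Binary: 11000010.00111100.11111110.00111001


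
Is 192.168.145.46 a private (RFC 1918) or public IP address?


RFC 1918 private ranges:
  10.0.0.0/8 (10.0.0.0 - 10.255.255.255)
  172.16.0.0/12 (172.16.0.0 - 172.31.255.255)
  192.168.0.0/16 (192.168.0.0 - 192.168.255.255)
Private (in 192.168.0.0/16)


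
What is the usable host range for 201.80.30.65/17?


Network: 201.80.0.0
Broadcast: 201.80.127.255
First usable = network + 1
Last usable = broadcast - 1
Range: 201.80.0.1 to 201.80.127.254


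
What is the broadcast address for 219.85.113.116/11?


Network: 219.64.0.0/11
Host bits = 21
Set all host bits to 1:
Broadcast: 219.95.255.255


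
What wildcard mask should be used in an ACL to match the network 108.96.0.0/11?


Subnet mask: 255.224.0.0
Wildcard = 255.255.255.255 - subnet mask
255 - 255 = 0
255 - 224 = 31
255 - 0 = 255
255 - 0 = 255
Wildcard: 0.31.255.255


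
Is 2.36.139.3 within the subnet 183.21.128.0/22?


Subnet network: 183.21.128.0
Test IP AND mask: 2.36.136.0
No, 2.36.139.3 is not in 183.21.128.0/22


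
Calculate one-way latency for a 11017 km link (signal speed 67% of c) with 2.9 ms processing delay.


Speed = 0.67 * 3e5 km/s = 201000 km/s
Propagation delay = 11017 / 201000 = 0.0548 s = 54.8109 ms
Processing delay = 2.9 ms
Total one-way latency = 57.7109 ms


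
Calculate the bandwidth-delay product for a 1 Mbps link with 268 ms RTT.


BDP = bandwidth * RTT
= 1 Mbps * 268 ms
= 1 * 1e6 * 268 / 1000 bits
= 268000 bits
= 33500 bytes
= 32.7148 KB
BDP = 268000 bits (33500 bytes)


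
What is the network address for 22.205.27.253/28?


IP:   00010110.11001101.00011011.11111101
Mask: 11111111.11111111.11111111.11110000
AND operation:
Net:  00010110.11001101.00011011.11110000
Network: 22.205.27.240/28


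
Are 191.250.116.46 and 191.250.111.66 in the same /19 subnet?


Mask: 255.255.224.0
191.250.116.46 AND mask = 191.250.96.0
191.250.111.66 AND mask = 191.250.96.0
Yes, same subnet (191.250.96.0)


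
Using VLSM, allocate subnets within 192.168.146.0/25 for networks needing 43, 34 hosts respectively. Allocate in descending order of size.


43 hosts -> /26 (62 usable): 192.168.146.0/26
34 hosts -> /26 (62 usable): 192.168.146.64/26
Allocation: 192.168.146.0/26 (43 hosts, 62 usable); 192.168.146.64/26 (34 hosts, 62 usable)


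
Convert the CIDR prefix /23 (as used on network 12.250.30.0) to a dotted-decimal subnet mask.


/23 means 23 network bits, 9 host bits
Binary: 11111111111111111111111000000000
Mask: 255.255.254.0


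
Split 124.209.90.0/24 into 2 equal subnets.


New prefix = 24 + 1 = 25
Each subnet has 128 addresses
  124.209.90.0/25
  124.209.90.128/25
Subnets: 124.209.90.0/25, 124.209.90.128/25


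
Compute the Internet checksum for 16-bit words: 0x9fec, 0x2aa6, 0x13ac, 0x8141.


Sum all words (with carry folding):
+ 0x9fec = 0x9fec
+ 0x2aa6 = 0xca92
+ 0x13ac = 0xde3e
+ 0x8141 = 0x5f80
One's complement: ~0x5f80
Checksum = 0xa07f


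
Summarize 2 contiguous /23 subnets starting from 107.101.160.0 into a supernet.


Original prefix: /23
Number of subnets: 2 = 2^1
New prefix = 23 - 1 = 22
Supernet: 107.101.160.0/22


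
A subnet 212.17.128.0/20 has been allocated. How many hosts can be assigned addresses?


Host bits = 32 - 20 = 12
Total addresses = 2^12 = 4096
Usable = total - 2 (network and broadcast)
Usable hosts: 4094


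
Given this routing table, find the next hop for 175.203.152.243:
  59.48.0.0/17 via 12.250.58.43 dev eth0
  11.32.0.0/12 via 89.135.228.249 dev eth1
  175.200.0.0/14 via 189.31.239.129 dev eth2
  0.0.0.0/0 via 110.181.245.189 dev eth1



Longest prefix match for 175.203.152.243:
  /17 59.48.0.0: no
  /12 11.32.0.0: no
  /14 175.200.0.0: MATCH
  /0 0.0.0.0: MATCH
Selected: next-hop 189.31.239.129 via eth2 (matched /14)


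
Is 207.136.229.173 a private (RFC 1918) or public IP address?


RFC 1918 private ranges:
  10.0.0.0/8 (10.0.0.0 - 10.255.255.255)
  172.16.0.0/12 (172.16.0.0 - 172.31.255.255)
  192.168.0.0/16 (192.168.0.0 - 192.168.255.255)
Public (not in any RFC 1918 range)


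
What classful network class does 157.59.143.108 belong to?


First octet: 157
Binary: 10011101
10xxxxxx -> Class B (128-191)
Class B, default mask 255.255.0.0 (/16)


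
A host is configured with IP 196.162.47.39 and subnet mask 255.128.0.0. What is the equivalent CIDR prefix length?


Binary: 11111111.10000000.00000000.00000000
Count leading 1s
Prefix: /9


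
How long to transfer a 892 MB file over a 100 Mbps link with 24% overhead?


Effective throughput = 100 * (1 - 24/100) = 76 Mbps
File size in Mb = 892 * 8 = 7136 Mb
Time = 7136 / 76
Time = 93.8947 seconds


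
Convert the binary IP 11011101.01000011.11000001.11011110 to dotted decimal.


11011101 = 221
01000011 = 67
11000001 = 193
11011110 = 222
IP: 221.67.193.222


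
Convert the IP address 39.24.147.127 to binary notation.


39 = 00100111
24 = 00011000
147 = 10010011
127 = 01111111
Binary: 00100111.00011000.10010011.01111111


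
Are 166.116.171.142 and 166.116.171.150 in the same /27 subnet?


Mask: 255.255.255.224
166.116.171.142 AND mask = 166.116.171.128
166.116.171.150 AND mask = 166.116.171.128
Yes, same subnet (166.116.171.128)


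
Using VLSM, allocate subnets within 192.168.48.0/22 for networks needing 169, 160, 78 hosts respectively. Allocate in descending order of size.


169 hosts -> /24 (254 usable): 192.168.48.0/24
160 hosts -> /24 (254 usable): 192.168.49.0/24
78 hosts -> /25 (126 usable): 192.168.50.0/25
Allocation: 192.168.48.0/24 (169 hosts, 254 usable); 192.168.49.0/24 (160 hosts, 254 usable); 192.168.50.0/25 (78 hosts, 126 usable)


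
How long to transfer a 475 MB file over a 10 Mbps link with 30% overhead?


Effective throughput = 10 * (1 - 30/100) = 7 Mbps
File size in Mb = 475 * 8 = 3800 Mb
Time = 3800 / 7
Time = 542.8571 seconds


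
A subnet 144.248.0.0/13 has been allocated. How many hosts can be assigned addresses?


Host bits = 32 - 13 = 19
Total addresses = 2^19 = 524288
Usable = total - 2 (network and broadcast)
Usable hosts: 524286


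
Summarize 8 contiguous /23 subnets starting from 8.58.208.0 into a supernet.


Original prefix: /23
Number of subnets: 8 = 2^3
New prefix = 23 - 3 = 20
Supernet: 8.58.208.0/20


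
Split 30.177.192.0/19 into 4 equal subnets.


New prefix = 19 + 2 = 21
Each subnet has 2048 addresses
  30.177.192.0/21
  30.177.200.0/21
  30.177.208.0/21
  30.177.216.0/21
Subnets: 30.177.192.0/21, 30.177.200.0/21, 30.177.208.0/21, 30.177.216.0/21


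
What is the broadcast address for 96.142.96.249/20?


Network: 96.142.96.0/20
Host bits = 12
Set all host bits to 1:
Broadcast: 96.142.111.255


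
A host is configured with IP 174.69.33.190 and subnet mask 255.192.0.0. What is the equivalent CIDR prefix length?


Binary: 11111111.11000000.00000000.00000000
Count leading 1s
Prefix: /10


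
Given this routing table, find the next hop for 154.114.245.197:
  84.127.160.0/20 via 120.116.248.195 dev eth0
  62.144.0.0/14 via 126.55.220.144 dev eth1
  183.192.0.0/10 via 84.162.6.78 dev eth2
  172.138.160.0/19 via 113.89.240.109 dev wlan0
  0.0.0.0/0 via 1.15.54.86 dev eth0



Longest prefix match for 154.114.245.197:
  /20 84.127.160.0: no
  /14 62.144.0.0: no
  /10 183.192.0.0: no
  /19 172.138.160.0: no
  /0 0.0.0.0: MATCH
Selected: next-hop 1.15.54.86 via eth0 (matched /0)


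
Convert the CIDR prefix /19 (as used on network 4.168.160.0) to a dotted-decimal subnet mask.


/19 means 19 network bits, 13 host bits
Binary: 11111111111111111110000000000000
Mask: 255.255.224.0


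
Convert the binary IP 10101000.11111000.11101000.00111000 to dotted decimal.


10101000 = 168
11111000 = 248
11101000 = 232
00111000 = 56
IP: 168.248.232.56


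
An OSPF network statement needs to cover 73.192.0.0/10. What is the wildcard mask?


Subnet mask: 255.192.0.0
Wildcard = 255.255.255.255 - subnet mask
255 - 255 = 0
255 - 192 = 63
255 - 0 = 255
255 - 0 = 255
Wildcard: 0.63.255.255


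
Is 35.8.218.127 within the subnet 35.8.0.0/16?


Subnet network: 35.8.0.0
Test IP AND mask: 35.8.0.0
Yes, 35.8.218.127 is in 35.8.0.0/16


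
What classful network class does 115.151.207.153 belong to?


First octet: 115
Binary: 01110011
0xxxxxxx -> Class A (1-126)
Class A, default mask 255.0.0.0 (/8)


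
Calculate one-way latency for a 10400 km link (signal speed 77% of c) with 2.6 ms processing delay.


Speed = 0.77 * 3e5 km/s = 231000 km/s
Propagation delay = 10400 / 231000 = 0.045 s = 45.0216 ms
Processing delay = 2.6 ms
Total one-way latency = 47.6216 ms


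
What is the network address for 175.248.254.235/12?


IP:   10101111.11111000.11111110.11101011
Mask: 11111111.11110000.00000000.00000000
AND operation:
Net:  10101111.11110000.00000000.00000000
Network: 175.240.0.0/12


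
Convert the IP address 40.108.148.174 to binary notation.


40 = 00101000
108 = 01101100
148 = 10010100
174 = 10101110
Binary: 00101000.01101100.10010100.10101110


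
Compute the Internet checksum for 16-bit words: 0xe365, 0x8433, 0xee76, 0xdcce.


Sum all words (with carry folding):
+ 0xe365 = 0xe365
+ 0x8433 = 0x6799
+ 0xee76 = 0x5610
+ 0xdcce = 0x32df
One's complement: ~0x32df
Checksum = 0xcd20


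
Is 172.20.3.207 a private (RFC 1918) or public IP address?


RFC 1918 private ranges:
  10.0.0.0/8 (10.0.0.0 - 10.255.255.255)
  172.16.0.0/12 (172.16.0.0 - 172.31.255.255)
  192.168.0.0/16 (192.168.0.0 - 192.168.255.255)
Private (in 172.16.0.0/12)


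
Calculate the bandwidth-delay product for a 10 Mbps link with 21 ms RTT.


BDP = bandwidth * RTT
= 10 Mbps * 21 ms
= 10 * 1e6 * 21 / 1000 bits
= 210000 bits
= 26250 bytes
= 25.6348 KB
BDP = 210000 bits (26250 bytes)


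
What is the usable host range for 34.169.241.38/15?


Network: 34.168.0.0
Broadcast: 34.169.255.255
First usable = network + 1
Last usable = broadcast - 1
Range: 34.168.0.1 to 34.169.255.254


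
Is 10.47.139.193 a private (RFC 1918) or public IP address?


RFC 1918 private ranges:
  10.0.0.0/8 (10.0.0.0 - 10.255.255.255)
  172.16.0.0/12 (172.16.0.0 - 172.31.255.255)
  192.168.0.0/16 (192.168.0.0 - 192.168.255.255)
Private (in 10.0.0.0/8)


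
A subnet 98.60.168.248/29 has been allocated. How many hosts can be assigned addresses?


Host bits = 32 - 29 = 3
Total addresses = 2^3 = 8
Usable = total - 2 (network and broadcast)
Usable hosts: 6


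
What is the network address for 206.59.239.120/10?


IP:   11001110.00111011.11101111.01111000
Mask: 11111111.11000000.00000000.00000000
AND operation:
Net:  11001110.00000000.00000000.00000000
Network: 206.0.0.0/10


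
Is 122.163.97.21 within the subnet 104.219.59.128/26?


Subnet network: 104.219.59.128
Test IP AND mask: 122.163.97.0
No, 122.163.97.21 is not in 104.219.59.128/26


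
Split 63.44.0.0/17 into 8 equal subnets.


New prefix = 17 + 3 = 20
Each subnet has 4096 addresses
  63.44.0.0/20
  63.44.16.0/20
  63.44.32.0/20
  63.44.48.0/20
  63.44.64.0/20
  63.44.80.0/20
  63.44.96.0/20
  63.44.112.0/20
Subnets: 63.44.0.0/20, 63.44.16.0/20, 63.44.32.0/20, 63.44.48.0/20, 63.44.64.0/20, 63.44.80.0/20, 63.44.96.0/20, 63.44.112.0/20


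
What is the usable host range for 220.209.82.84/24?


Network: 220.209.82.0
Broadcast: 220.209.82.255
First usable = network + 1
Last usable = broadcast - 1
Range: 220.209.82.1 to 220.209.82.254


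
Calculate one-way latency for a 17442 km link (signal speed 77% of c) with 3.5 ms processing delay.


Speed = 0.77 * 3e5 km/s = 231000 km/s
Propagation delay = 17442 / 231000 = 0.0755 s = 75.5065 ms
Processing delay = 3.5 ms
Total one-way latency = 79.0065 ms


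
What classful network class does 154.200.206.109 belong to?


First octet: 154
Binary: 10011010
10xxxxxx -> Class B (128-191)
Class B, default mask 255.255.0.0 (/16)


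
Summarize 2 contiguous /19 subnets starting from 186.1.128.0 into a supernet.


Original prefix: /19
Number of subnets: 2 = 2^1
New prefix = 19 - 1 = 18
Supernet: 186.1.128.0/18


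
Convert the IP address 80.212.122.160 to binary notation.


80 = 01010000
212 = 11010100
122 = 01111010
160 = 10100000
Binary: 01010000.11010100.01111010.10100000


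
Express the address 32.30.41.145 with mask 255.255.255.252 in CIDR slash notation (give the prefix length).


Binary: 11111111.11111111.11111111.11111100
Count leading 1s
Prefix: /30


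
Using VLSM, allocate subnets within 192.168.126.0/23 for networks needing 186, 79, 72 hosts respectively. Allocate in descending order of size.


186 hosts -> /24 (254 usable): 192.168.126.0/24
79 hosts -> /25 (126 usable): 192.168.127.0/25
72 hosts -> /25 (126 usable): 192.168.127.128/25
Allocation: 192.168.126.0/24 (186 hosts, 254 usable); 192.168.127.0/25 (79 hosts, 126 usable); 192.168.127.128/25 (72 hosts, 126 usable)


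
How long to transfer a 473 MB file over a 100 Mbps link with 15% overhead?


Effective throughput = 100 * (1 - 15/100) = 85 Mbps
File size in Mb = 473 * 8 = 3784 Mb
Time = 3784 / 85
Time = 44.5176 seconds


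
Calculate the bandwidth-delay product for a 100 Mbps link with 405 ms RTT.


BDP = bandwidth * RTT
= 100 Mbps * 405 ms
= 100 * 1e6 * 405 / 1000 bits
= 40500000 bits
= 5062500 bytes
= 4943.8477 KB
BDP = 40500000 bits (5062500 bytes)


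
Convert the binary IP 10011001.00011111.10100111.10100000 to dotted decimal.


10011001 = 153
00011111 = 31
10100111 = 167
10100000 = 160
IP: 153.31.167.160


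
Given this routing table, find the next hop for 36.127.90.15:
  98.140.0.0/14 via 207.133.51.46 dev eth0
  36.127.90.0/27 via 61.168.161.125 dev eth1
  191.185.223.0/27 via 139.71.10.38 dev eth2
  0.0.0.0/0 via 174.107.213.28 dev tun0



Longest prefix match for 36.127.90.15:
  /14 98.140.0.0: no
  /27 36.127.90.0: MATCH
  /27 191.185.223.0: no
  /0 0.0.0.0: MATCH
Selected: next-hop 61.168.161.125 via eth1 (matched /27)


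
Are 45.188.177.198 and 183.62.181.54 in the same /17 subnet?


Mask: 255.255.128.0
45.188.177.198 AND mask = 45.188.128.0
183.62.181.54 AND mask = 183.62.128.0
No, different subnets (45.188.128.0 vs 183.62.128.0)


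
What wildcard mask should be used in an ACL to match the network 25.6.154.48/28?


Subnet mask: 255.255.255.240
Wildcard = 255.255.255.255 - subnet mask
255 - 255 = 0
255 - 255 = 0
255 - 255 = 0
255 - 240 = 15
Wildcard: 0.0.0.15


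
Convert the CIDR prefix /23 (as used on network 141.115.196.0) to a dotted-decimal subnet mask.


/23 means 23 network bits, 9 host bits
Binary: 11111111111111111111111000000000
Mask: 255.255.254.0


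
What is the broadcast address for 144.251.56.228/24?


Network: 144.251.56.0/24
Host bits = 8
Set all host bits to 1:
Broadcast: 144.251.56.255


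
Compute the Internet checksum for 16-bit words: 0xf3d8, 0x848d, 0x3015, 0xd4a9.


Sum all words (with carry folding):
+ 0xf3d8 = 0xf3d8
+ 0x848d = 0x7866
+ 0x3015 = 0xa87b
+ 0xd4a9 = 0x7d25
One's complement: ~0x7d25
Checksum = 0x82da


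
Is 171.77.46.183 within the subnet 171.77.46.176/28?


Subnet network: 171.77.46.176
Test IP AND mask: 171.77.46.176
Yes, 171.77.46.183 is in 171.77.46.176/28


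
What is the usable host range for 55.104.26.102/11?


Network: 55.96.0.0
Broadcast: 55.127.255.255
First usable = network + 1
Last usable = broadcast - 1
Range: 55.96.0.1 to 55.127.255.254


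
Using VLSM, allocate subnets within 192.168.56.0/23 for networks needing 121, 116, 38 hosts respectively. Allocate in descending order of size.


121 hosts -> /25 (126 usable): 192.168.56.0/25
116 hosts -> /25 (126 usable): 192.168.56.128/25
38 hosts -> /26 (62 usable): 192.168.57.0/26
Allocation: 192.168.56.0/25 (121 hosts, 126 usable); 192.168.56.128/25 (116 hosts, 126 usable); 192.168.57.0/26 (38 hosts, 62 usable)


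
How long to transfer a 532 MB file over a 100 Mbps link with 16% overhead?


Effective throughput = 100 * (1 - 16/100) = 84 Mbps
File size in Mb = 532 * 8 = 4256 Mb
Time = 4256 / 84
Time = 50.6667 seconds


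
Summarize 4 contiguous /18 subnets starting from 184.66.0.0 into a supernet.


Original prefix: /18
Number of subnets: 4 = 2^2
New prefix = 18 - 2 = 16
Supernet: 184.66.0.0/16


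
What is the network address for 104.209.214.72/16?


IP:   01101000.11010001.11010110.01001000
Mask: 11111111.11111111.00000000.00000000
AND operation:
Net:  01101000.11010001.00000000.00000000
Network: 104.209.0.0/16


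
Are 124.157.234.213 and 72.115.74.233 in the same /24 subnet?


Mask: 255.255.255.0
124.157.234.213 AND mask = 124.157.234.0
72.115.74.233 AND mask = 72.115.74.0
No, different subnets (124.157.234.0 vs 72.115.74.0)


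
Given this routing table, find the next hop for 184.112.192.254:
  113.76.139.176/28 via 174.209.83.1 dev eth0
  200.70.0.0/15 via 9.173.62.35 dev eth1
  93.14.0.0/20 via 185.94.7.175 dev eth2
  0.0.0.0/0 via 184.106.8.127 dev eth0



Longest prefix match for 184.112.192.254:
  /28 113.76.139.176: no
  /15 200.70.0.0: no
  /20 93.14.0.0: no
  /0 0.0.0.0: MATCH
Selected: next-hop 184.106.8.127 via eth0 (matched /0)


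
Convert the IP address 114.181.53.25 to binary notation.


114 = 01110010
181 = 10110101
53 = 00110101
25 = 00011001
Binary: 01110010.10110101.00110101.00011001


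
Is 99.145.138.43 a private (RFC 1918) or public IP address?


RFC 1918 private ranges:
  10.0.0.0/8 (10.0.0.0 - 10.255.255.255)
  172.16.0.0/12 (172.16.0.0 - 172.31.255.255)
  192.168.0.0/16 (192.168.0.0 - 192.168.255.255)
Public (not in any RFC 1918 range)


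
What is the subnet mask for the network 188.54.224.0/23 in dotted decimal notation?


/23 means 23 network bits, 9 host bits
Binary: 11111111111111111111111000000000
Mask: 255.255.254.0


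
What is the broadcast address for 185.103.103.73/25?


Network: 185.103.103.0/25
Host bits = 7
Set all host bits to 1:
Broadcast: 185.103.103.127


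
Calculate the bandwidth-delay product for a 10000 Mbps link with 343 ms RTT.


BDP = bandwidth * RTT
= 10000 Mbps * 343 ms
= 10000 * 1e6 * 343 / 1000 bits
= 3430000000 bits
= 428750000 bytes
= 418701.1719 KB
BDP = 3430000000 bits (428750000 bytes)


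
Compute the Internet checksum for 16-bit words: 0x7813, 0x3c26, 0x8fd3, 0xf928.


Sum all words (with carry folding):
+ 0x7813 = 0x7813
+ 0x3c26 = 0xb439
+ 0x8fd3 = 0x440d
+ 0xf928 = 0x3d36
One's complement: ~0x3d36
Checksum = 0xc2c9


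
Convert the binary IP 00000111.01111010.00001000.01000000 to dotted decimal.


00000111 = 7
01111010 = 122
00001000 = 8
01000000 = 64
IP: 7.122.8.64


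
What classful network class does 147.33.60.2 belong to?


First octet: 147
Binary: 10010011
10xxxxxx -> Class B (128-191)
Class B, default mask 255.255.0.0 (/16)


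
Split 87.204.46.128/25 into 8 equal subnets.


New prefix = 25 + 3 = 28
Each subnet has 16 addresses
  87.204.46.128/28
  87.204.46.144/28
  87.204.46.160/28
  87.204.46.176/28
  87.204.46.192/28
  87.204.46.208/28
  87.204.46.224/28
  87.204.46.240/28
Subnets: 87.204.46.128/28, 87.204.46.144/28, 87.204.46.160/28, 87.204.46.176/28, 87.204.46.192/28, 87.204.46.208/28, 87.204.46.224/28, 87.204.46.240/28


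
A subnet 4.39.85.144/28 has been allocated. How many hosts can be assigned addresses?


Host bits = 32 - 28 = 4
Total addresses = 2^4 = 16
Usable = total - 2 (network and broadcast)
Usable hosts: 14


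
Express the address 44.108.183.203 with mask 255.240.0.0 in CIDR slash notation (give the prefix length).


Binary: 11111111.11110000.00000000.00000000
Count leading 1s
Prefix: /12


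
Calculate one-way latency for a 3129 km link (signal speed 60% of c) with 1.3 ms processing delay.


Speed = 0.6 * 3e5 km/s = 180000 km/s
Propagation delay = 3129 / 180000 = 0.0174 s = 17.3833 ms
Processing delay = 1.3 ms
Total one-way latency = 18.6833 ms


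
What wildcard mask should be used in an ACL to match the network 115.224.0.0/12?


Subnet mask: 255.240.0.0
Wildcard = 255.255.255.255 - subnet mask
255 - 255 = 0
255 - 240 = 15
255 - 0 = 255
255 - 0 = 255
Wildcard: 0.15.255.255


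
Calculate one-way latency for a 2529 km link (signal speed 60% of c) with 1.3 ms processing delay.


Speed = 0.6 * 3e5 km/s = 180000 km/s
Propagation delay = 2529 / 180000 = 0.014 s = 14.05 ms
Processing delay = 1.3 ms
Total one-way latency = 15.35 ms


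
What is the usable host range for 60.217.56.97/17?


Network: 60.217.0.0
Broadcast: 60.217.127.255
First usable = network + 1
Last usable = broadcast - 1
Range: 60.217.0.1 to 60.217.127.254


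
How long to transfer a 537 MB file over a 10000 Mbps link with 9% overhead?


Effective throughput = 10000 * (1 - 9/100) = 9100 Mbps
File size in Mb = 537 * 8 = 4296 Mb
Time = 4296 / 9100
Time = 0.4721 seconds


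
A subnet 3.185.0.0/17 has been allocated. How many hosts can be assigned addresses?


Host bits = 32 - 17 = 15
Total addresses = 2^15 = 32768
Usable = total - 2 (network and broadcast)
Usable hosts: 32766


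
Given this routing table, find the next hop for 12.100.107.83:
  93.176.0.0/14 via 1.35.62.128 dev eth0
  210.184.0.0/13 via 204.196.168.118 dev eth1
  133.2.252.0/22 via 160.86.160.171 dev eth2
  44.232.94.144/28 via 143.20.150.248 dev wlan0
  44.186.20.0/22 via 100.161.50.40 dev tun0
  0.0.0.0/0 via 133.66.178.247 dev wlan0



Longest prefix match for 12.100.107.83:
  /14 93.176.0.0: no
  /13 210.184.0.0: no
  /22 133.2.252.0: no
  /28 44.232.94.144: no
  /22 44.186.20.0: no
  /0 0.0.0.0: MATCH
Selected: next-hop 133.66.178.247 via wlan0 (matched /0)


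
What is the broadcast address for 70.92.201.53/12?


Network: 70.80.0.0/12
Host bits = 20
Set all host bits to 1:
Broadcast: 70.95.255.255


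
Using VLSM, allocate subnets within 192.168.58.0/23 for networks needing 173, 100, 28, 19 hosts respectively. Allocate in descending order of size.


173 hosts -> /24 (254 usable): 192.168.58.0/24
100 hosts -> /25 (126 usable): 192.168.59.0/25
28 hosts -> /27 (30 usable): 192.168.59.128/27
19 hosts -> /27 (30 usable): 192.168.59.160/27
Allocation: 192.168.58.0/24 (173 hosts, 254 usable); 192.168.59.0/25 (100 hosts, 126 usable); 192.168.59.128/27 (28 hosts, 30 usable); 192.168.59.160/27 (19 hosts, 30 usable)


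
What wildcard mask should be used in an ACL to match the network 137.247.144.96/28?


Subnet mask: 255.255.255.240
Wildcard = 255.255.255.255 - subnet mask
255 - 255 = 0
255 - 255 = 0
255 - 255 = 0
255 - 240 = 15
Wildcard: 0.0.0.15


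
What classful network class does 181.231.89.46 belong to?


First octet: 181
Binary: 10110101
10xxxxxx -> Class B (128-191)
Class B, default mask 255.255.0.0 (/16)


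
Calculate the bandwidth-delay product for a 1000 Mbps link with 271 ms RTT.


BDP = bandwidth * RTT
= 1000 Mbps * 271 ms
= 1000 * 1e6 * 271 / 1000 bits
= 271000000 bits
= 33875000 bytes
= 33081.0547 KB
BDP = 271000000 bits (33875000 bytes)


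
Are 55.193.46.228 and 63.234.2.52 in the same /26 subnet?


Mask: 255.255.255.192
55.193.46.228 AND mask = 55.193.46.192
63.234.2.52 AND mask = 63.234.2.0
No, different subnets (55.193.46.192 vs 63.234.2.0)


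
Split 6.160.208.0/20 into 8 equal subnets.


New prefix = 20 + 3 = 23
Each subnet has 512 addresses
  6.160.208.0/23
  6.160.210.0/23
  6.160.212.0/23
  6.160.214.0/23
  6.160.216.0/23
  6.160.218.0/23
  6.160.220.0/23
  6.160.222.0/23
Subnets: 6.160.208.0/23, 6.160.210.0/23, 6.160.212.0/23, 6.160.214.0/23, 6.160.216.0/23, 6.160.218.0/23, 6.160.220.0/23, 6.160.222.0/23


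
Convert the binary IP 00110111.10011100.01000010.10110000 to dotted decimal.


00110111 = 55
10011100 = 156
01000010 = 66
10110000 = 176
IP: 55.156.66.176


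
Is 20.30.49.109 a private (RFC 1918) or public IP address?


RFC 1918 private ranges:
  10.0.0.0/8 (10.0.0.0 - 10.255.255.255)
  172.16.0.0/12 (172.16.0.0 - 172.31.255.255)
  192.168.0.0/16 (192.168.0.0 - 192.168.255.255)
Public (not in any RFC 1918 range)


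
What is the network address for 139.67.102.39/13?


IP:   10001011.01000011.01100110.00100111
Mask: 11111111.11111000.00000000.00000000
AND operation:
Net:  10001011.01000000.00000000.00000000
Network: 139.64.0.0/13


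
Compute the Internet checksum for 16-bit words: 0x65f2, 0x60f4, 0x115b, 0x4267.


Sum all words (with carry folding):
+ 0x65f2 = 0x65f2
+ 0x60f4 = 0xc6e6
+ 0x115b = 0xd841
+ 0x4267 = 0x1aa9
One's complement: ~0x1aa9
Checksum = 0xe556


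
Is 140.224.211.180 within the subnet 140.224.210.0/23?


Subnet network: 140.224.210.0
Test IP AND mask: 140.224.210.0
Yes, 140.224.211.180 is in 140.224.210.0/23


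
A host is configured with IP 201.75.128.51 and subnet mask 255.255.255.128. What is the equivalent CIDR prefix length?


Binary: 11111111.11111111.11111111.10000000
Count leading 1s
Prefix: /25


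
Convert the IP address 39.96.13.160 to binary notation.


39 = 00100111
96 = 01100000
13 = 00001101
160 = 10100000
Binary: 00100111.01100000.00001101.10100000


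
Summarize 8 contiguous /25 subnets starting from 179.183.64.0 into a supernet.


Original prefix: /25
Number of subnets: 8 = 2^3
New prefix = 25 - 3 = 22
Supernet: 179.183.64.0/22


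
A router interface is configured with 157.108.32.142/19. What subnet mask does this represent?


/19 means 19 network bits, 13 host bits
Binary: 11111111111111111110000000000000
Mask: 255.255.224.0


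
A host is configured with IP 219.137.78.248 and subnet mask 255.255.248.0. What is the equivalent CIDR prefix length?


Binary: 11111111.11111111.11111000.00000000
Count leading 1s
Prefix: /21


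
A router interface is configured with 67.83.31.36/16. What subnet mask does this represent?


/16 means 16 network bits, 16 host bits
Binary: 11111111111111110000000000000000
Mask: 255.255.0.0


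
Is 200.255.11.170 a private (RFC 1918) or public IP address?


RFC 1918 private ranges:
  10.0.0.0/8 (10.0.0.0 - 10.255.255.255)
  172.16.0.0/12 (172.16.0.0 - 172.31.255.255)
  192.168.0.0/16 (192.168.0.0 - 192.168.255.255)
Public (not in any RFC 1918 range)


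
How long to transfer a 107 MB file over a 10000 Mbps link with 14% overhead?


Effective throughput = 10000 * (1 - 14/100) = 8600 Mbps
File size in Mb = 107 * 8 = 856 Mb
Time = 856 / 8600
Time = 0.0995 seconds


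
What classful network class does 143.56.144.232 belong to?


First octet: 143
Binary: 10001111
10xxxxxx -> Class B (128-191)
Class B, default mask 255.255.0.0 (/16)


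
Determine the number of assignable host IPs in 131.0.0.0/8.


Host bits = 32 - 8 = 24
Total addresses = 2^24 = 16777216
Usable = total - 2 (network and broadcast)
Usable hosts: 16777214


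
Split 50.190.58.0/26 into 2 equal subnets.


New prefix = 26 + 1 = 27
Each subnet has 32 addresses
  50.190.58.0/27
  50.190.58.32/27
Subnets: 50.190.58.0/27, 50.190.58.32/27


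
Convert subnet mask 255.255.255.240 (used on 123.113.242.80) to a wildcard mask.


Subnet mask: 255.255.255.240
Wildcard = 255.255.255.255 - subnet mask
255 - 255 = 0
255 - 255 = 0
255 - 255 = 0
255 - 240 = 15
Wildcard: 0.0.0.15


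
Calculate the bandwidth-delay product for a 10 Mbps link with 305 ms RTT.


BDP = bandwidth * RTT
= 10 Mbps * 305 ms
= 10 * 1e6 * 305 / 1000 bits
= 3050000 bits
= 381250 bytes
= 372.3145 KB
BDP = 3050000 bits (381250 bytes)


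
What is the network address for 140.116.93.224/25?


IP:   10001100.01110100.01011101.11100000
Mask: 11111111.11111111.11111111.10000000
AND operation:
Net:  10001100.01110100.01011101.10000000
Network: 140.116.93.128/25


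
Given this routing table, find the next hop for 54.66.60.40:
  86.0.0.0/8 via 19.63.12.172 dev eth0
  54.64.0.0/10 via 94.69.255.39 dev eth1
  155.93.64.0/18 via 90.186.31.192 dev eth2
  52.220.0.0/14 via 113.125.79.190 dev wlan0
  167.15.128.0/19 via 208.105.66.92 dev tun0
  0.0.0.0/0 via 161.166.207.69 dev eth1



Longest prefix match for 54.66.60.40:
  /8 86.0.0.0: no
  /10 54.64.0.0: MATCH
  /18 155.93.64.0: no
  /14 52.220.0.0: no
  /19 167.15.128.0: no
  /0 0.0.0.0: MATCH
Selected: next-hop 94.69.255.39 via eth1 (matched /10)


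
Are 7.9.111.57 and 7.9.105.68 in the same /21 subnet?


Mask: 255.255.248.0
7.9.111.57 AND mask = 7.9.104.0
7.9.105.68 AND mask = 7.9.104.0
Yes, same subnet (7.9.104.0)


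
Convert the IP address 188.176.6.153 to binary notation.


188 = 10111100
176 = 10110000
6 = 00000110
153 = 10011001
Binary: 10111100.10110000.00000110.10011001


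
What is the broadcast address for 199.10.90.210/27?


Network: 199.10.90.192/27
Host bits = 5
Set all host bits to 1:
Broadcast: 199.10.90.223


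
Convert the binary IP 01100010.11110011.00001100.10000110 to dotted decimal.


01100010 = 98
11110011 = 243
00001100 = 12
10000110 = 134
IP: 98.243.12.134


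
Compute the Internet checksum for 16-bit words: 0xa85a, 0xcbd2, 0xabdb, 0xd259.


Sum all words (with carry folding):
+ 0xa85a = 0xa85a
+ 0xcbd2 = 0x742d
+ 0xabdb = 0x2009
+ 0xd259 = 0xf262
One's complement: ~0xf262
Checksum = 0x0d9d


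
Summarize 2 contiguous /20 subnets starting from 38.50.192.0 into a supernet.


Original prefix: /20
Number of subnets: 2 = 2^1
New prefix = 20 - 1 = 19
Supernet: 38.50.192.0/19


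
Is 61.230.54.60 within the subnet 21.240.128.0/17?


Subnet network: 21.240.128.0
Test IP AND mask: 61.230.0.0
No, 61.230.54.60 is not in 21.240.128.0/17


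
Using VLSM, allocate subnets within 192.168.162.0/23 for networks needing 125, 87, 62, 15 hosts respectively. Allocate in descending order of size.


125 hosts -> /25 (126 usable): 192.168.162.0/25
87 hosts -> /25 (126 usable): 192.168.162.128/25
62 hosts -> /26 (62 usable): 192.168.163.0/26
15 hosts -> /27 (30 usable): 192.168.163.64/27
Allocation: 192.168.162.0/25 (125 hosts, 126 usable); 192.168.162.128/25 (87 hosts, 126 usable); 192.168.163.0/26 (62 hosts, 62 usable); 192.168.163.64/27 (15 hosts, 30 usable)
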